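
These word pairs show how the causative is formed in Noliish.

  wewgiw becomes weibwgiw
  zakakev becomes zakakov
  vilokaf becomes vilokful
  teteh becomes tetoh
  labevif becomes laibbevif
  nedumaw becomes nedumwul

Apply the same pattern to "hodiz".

wewgiw and nedumaw both end in -w yet inflect differently (weibwgiw, nedumwul), so the final letter is not what conditions the rule; the last vowel is.
"hodiz" has last vowel 'i'. The stems whose last vowel is 'i' (wewgiw → weibwgiw, labevif → laibbevif) insert -ib- after the first vowel.
So hodiz → hoibdiz.

hoibdiz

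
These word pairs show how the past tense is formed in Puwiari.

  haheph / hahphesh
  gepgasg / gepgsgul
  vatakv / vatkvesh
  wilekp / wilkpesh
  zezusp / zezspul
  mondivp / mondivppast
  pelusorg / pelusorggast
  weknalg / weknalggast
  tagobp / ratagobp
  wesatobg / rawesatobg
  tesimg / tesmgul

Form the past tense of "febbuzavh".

febbuzavhhast

"febbuzavh" has second-to-last letter 'v'. The one such stem in the data (mondivp → mondivppast) doubles the final consonant and adds -ast (as do pelusorg, weknalg), so the same rule applies.
So febbuzavh → febbuzavhhast.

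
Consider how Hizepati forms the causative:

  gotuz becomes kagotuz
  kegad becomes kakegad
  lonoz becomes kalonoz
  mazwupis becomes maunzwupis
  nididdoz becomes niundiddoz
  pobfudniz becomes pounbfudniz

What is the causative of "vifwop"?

kavifwop

lonoz and pobfudniz both end in -z yet inflect differently (kalonoz, pounbfudniz), so the final letter is not what conditions the rule; the number of vowels is.
"vifwop" has 2 vowels. The stems with 2 vowels (lonoz → kalonoz, kegad → kakegad, gotuz → kagotuz) add the prefix ka-.
The other pattern: stems with 3 vowels insert -un- after the first vowel.
So vifwop → kavifwop.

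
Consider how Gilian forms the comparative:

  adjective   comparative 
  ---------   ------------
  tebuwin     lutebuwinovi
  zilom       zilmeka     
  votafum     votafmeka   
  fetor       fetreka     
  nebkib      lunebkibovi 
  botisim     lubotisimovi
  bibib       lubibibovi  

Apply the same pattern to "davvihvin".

botisim and zilom both end in -m yet inflect differently (lubotisimovi, zilmeka), so the final letter is not what conditions the rule; the last vowel is.
"davvihvin" has last vowel 'i'. The stems whose last vowel is 'i' (nebkib → lunebkibovi, tebuwin → lutebuwinovi, botisim → lubotisimovi) add lu- … -ovi around the stem.
The other pattern: stems whose last vowel is 'o' or 'u' delete the last vowel and add -eka.
So davvihvin → ludavvihvinovi.

ludavvihvinovi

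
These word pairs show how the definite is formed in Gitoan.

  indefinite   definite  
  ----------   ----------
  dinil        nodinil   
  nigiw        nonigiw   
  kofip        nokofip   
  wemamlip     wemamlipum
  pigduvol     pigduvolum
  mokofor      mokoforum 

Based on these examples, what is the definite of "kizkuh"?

nokizkuh

kofip and wemamlip both end in -p yet inflect differently (nokofip, wemamlipum), so the final letter is not what conditions the rule; the number of vowels is.
"kizkuh" has 2 vowels. The stems with 2 vowels (dinil → nodinil, nigiw → nonigiw, kofip → nokofip) add the prefix no-.
The other pattern: stems with 3 vowels add -um.
So kizkuh → nokizkuh.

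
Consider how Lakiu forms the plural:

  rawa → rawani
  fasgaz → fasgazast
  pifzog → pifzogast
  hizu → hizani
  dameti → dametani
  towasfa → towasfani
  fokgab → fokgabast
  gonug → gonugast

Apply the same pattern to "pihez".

"pihez" ends in a consonant. The stems ending in a consonant (pifzog → pifzogast, gonug → gonugast, fokgab → fokgabast) add -ast.
The other pattern: stems ending in a vowel drop the final letter and add -ani.
So pihez → pihezast.

pihezast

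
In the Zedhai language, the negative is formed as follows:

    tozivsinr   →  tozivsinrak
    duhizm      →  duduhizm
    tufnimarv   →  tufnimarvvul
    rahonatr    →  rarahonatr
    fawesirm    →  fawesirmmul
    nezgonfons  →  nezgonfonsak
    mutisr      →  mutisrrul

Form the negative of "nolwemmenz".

tozivsinr and rahonatr both end in -r yet inflect differently (tozivsinrak, rarahonatr), so the final letter is not what conditions the rule; the second-to-last letter is.
"nolwemmenz" has second-to-last letter 'n'. The stems whose second-to-last letter is 'n' (nezgonfons → nezgonfonsak, tozivsinr → tozivsinrak) add -ak.
The other patterns: stems whose second-to-last letter is 't' or 'z' repeat the first consonant+vowel as a prefix; stems whose second-to-last letter is 'r' or 's' double the final consonant and add -ul.
So nolwemmenz → nolwemmenzak.

nolwemmenzak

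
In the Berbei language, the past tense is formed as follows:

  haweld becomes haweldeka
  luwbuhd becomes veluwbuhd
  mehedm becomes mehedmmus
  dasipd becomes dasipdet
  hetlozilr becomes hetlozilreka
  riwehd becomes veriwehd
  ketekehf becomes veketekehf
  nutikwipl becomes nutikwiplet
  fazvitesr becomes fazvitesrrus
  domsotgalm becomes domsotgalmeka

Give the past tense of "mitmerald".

mitmeraldeka

haweld and luwbuhd both end in -d yet inflect differently (haweldeka, veluwbuhd), so the final letter is not what conditions the rule; the second-to-last letter is.
"mitmerald" has second-to-last letter 'l'. The stems whose second-to-last letter is 'l' (haweld → haweldeka, hetlozilr → hetlozilreka, domsotgalm → domsotgalmeka) add -eka.
The other patterns: stems whose second-to-last letter is 'h' add the prefix ve-; stems whose second-to-last letter is 'p' add -et; stems whose second-to-last letter is 'd' or 's' double the final consonant and add -us.
So mitmerald → mitmeraldeka.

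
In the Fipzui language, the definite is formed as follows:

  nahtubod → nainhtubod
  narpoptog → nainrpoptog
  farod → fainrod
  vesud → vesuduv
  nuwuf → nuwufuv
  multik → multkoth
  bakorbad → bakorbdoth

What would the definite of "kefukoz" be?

keinfukoz

"kefukoz" has last vowel 'o'. The stems whose last vowel is 'o' (nahtubod → nainhtubod, narpoptog → nainrpoptog, farod → fainrod) insert -in- after the first vowel.
The other patterns: stems whose last vowel is 'u' add -uv; stems whose last vowel is 'a' or 'i' delete the last vowel and add -oth.
So kefukoz → keinfukoz.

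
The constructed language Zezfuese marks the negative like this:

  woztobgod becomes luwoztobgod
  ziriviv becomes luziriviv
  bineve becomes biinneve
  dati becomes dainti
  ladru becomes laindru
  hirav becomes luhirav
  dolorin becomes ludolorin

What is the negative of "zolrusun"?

luzolrusun

dati and dolorin both have last vowel 'i' yet inflect differently (dainti, ludolorin), so the last vowel is not what conditions the rule; whether the stem ends in a vowel or a consonant is.
"zolrusun" ends in a consonant. The stems ending in a consonant (woztobgod → luwoztobgod, hirav → luhirav, dolorin → ludolorin) add the prefix lu-.
The other pattern: stems ending in a vowel insert -in- after the first vowel.
So zolrusun → luzolrusun.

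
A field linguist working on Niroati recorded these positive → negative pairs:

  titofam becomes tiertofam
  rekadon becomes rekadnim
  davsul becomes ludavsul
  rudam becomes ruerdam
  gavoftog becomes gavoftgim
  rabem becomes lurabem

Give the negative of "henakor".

"henakor" has last vowel 'o'. The stems whose last vowel is 'o' (rekadon → rekadnim, gavoftog → gavoftgim) delete the last vowel and add -im.
So henakor → henakrim.

henakrim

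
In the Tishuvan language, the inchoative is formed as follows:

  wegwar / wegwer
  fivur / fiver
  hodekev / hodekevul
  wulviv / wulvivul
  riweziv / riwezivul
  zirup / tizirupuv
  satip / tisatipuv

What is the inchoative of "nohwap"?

tinohwapuv

"nohwap" ends in -p. The stems ending in -p (zirup → tizirupuv, satip → tisatipuv) add ti- … -uv around the stem.
The other patterns: stems ending in -r change the last vowel to 'e'; stems ending in -v add -ul.
So nohwap → tinohwapuv.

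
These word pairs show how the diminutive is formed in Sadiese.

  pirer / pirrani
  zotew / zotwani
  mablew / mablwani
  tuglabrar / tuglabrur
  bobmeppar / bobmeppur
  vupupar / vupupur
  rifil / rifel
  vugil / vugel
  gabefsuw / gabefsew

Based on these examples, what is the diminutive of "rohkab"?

rohkub

pirer and tuglabrar both end in -r yet inflect differently (pirrani, tuglabrur), so the final letter is not what conditions the rule; the last vowel is.
"rohkab" has last vowel 'a'. The stems whose last vowel is 'a' (tuglabrar → tuglabrur, bobmeppar → bobmeppur, vupupar → vupupur) change the last vowel to 'u'.
So rohkab → rohkub.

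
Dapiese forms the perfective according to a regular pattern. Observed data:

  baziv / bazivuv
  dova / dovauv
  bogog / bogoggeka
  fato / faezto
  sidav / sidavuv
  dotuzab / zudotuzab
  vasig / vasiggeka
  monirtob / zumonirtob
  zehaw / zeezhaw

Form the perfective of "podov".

bogog and monirtob both have last vowel 'o' yet inflect differently (bogoggeka, zumonirtob), so the last vowel is not what conditions the rule; the final letter is.
"podov" ends in -v. The stems ending in -v (sidav → sidavuv, baziv → bazivuv) add -uv.
So podov → podovuv.

podovuv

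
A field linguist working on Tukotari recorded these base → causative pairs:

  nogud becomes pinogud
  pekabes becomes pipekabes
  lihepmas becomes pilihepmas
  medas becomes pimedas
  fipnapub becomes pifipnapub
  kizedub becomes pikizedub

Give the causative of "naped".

pinaped

Every pair shown (nogud → pinogud, pekabes → pipekabes, lihepmas → pilihepmas, …) follows the same rule: add the prefix pi-.
So naped → pinaped.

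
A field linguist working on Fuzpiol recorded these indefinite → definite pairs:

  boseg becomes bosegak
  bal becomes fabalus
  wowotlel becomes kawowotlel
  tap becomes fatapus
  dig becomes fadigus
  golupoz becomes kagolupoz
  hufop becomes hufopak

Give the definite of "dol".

fadolus

tap and hufop both end in -p yet inflect differently (fatapus, hufopak), so the final letter is not what conditions the rule; the number of vowels is.
"dol" has 1 vowel. The stems with 1 vowel (tap → fatapus, dig → fadigus, bal → fabalus) add fa- … -us around the stem.
The other patterns: stems with 2 vowels add -ak; stems with 3 vowels add the prefix ka-.
So dol → fadolus.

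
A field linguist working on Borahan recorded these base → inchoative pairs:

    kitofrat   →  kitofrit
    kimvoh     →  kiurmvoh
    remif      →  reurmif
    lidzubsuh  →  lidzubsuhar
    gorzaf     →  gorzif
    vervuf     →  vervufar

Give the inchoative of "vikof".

vervuf and gorzaf both end in -f yet inflect differently (vervufar, gorzif), so the final letter is not what conditions the rule; the last vowel is.
"vikof" has last vowel 'o'. The one such stem in the data (kimvoh → kiurmvoh) inserts -ur- after the first vowel (as does remif), so the same rule applies.
So vikof → viurkof.

viurkof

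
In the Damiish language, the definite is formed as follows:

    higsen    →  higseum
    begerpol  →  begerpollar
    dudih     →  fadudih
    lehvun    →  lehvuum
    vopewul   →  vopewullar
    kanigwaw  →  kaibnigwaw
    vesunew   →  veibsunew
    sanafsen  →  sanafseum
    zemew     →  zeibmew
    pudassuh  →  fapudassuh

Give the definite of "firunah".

fafirunah

vesunew and higsen both have last vowel 'e' yet inflect differently (veibsunew, higseum), so the last vowel is not what conditions the rule; the final letter is.
"firunah" ends in -h. The stems ending in -h (pudassuh → fapudassuh, dudih → fadudih) add the prefix fa-.
So firunah → fafirunah.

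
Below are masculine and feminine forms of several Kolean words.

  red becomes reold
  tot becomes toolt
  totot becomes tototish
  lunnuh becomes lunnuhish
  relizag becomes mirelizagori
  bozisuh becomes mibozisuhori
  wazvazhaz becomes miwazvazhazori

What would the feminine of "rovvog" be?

tot and totot both end in -t yet inflect differently (toolt, tototish), so the final letter is not what conditions the rule; the number of vowels is.
"rovvog" has 2 vowels. The stems with 2 vowels (totot → tototish, lunnuh → lunnuhish) add -ish.
The other patterns: stems with 1 vowel insert -ol- after the first vowel; stems with 3 vowels add mi- … -ori around the stem.
So rovvog → rovvogish.

rovvogish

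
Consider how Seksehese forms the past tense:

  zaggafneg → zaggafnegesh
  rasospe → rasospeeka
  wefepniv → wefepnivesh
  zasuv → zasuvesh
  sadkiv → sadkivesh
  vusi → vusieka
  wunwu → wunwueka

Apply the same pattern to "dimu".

dimueka

"dimu" ends in a vowel. The stems ending in a vowel (vusi → vusieka, rasospe → rasospeeka, wunwu → wunwueka) add -eka.
So dimu → dimueka.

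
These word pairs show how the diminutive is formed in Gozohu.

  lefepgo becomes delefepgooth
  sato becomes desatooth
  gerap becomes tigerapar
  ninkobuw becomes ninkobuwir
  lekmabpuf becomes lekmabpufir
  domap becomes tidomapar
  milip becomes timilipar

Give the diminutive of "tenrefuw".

tenrefuwir

lefepgo and lekmabpuf both begin with l- yet inflect differently (delefepgooth, lekmabpufir), so the first letter is not what conditions the rule; the final letter is.
"tenrefuw" ends in -w. The one such stem in the data (ninkobuw → ninkobuwir) adds -ir, so the same rule applies.
The other patterns: stems ending in -o add de- … -oth around the stem; stems ending in -p add ti- … -ar around the stem.
So tenrefuw → tenrefuwir.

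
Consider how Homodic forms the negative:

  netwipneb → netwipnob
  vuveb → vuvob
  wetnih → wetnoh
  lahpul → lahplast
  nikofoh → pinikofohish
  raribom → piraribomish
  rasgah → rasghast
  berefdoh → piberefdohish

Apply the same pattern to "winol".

piwinolish

wetnih and nikofoh both end in -h yet inflect differently (wetnoh, pinikofohish), so the final letter is not what conditions the rule; the last vowel is.
"winol" has last vowel 'o'. The stems whose last vowel is 'o' (nikofoh → pinikofohish, berefdoh → piberefdohish, raribom → piraribomish) add pi- … -ish around the stem.
The other patterns: stems whose last vowel is 'e' or 'i' change the last vowel to 'o'; stems whose last vowel is 'a' or 'u' delete the last vowel and add -ast.
So winol → piwinolish.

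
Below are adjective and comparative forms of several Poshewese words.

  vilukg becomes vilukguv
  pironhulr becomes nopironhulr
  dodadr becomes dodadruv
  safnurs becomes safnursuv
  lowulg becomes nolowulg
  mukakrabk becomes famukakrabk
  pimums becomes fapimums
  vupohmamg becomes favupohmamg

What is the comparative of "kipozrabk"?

fakipozrabk

"kipozrabk" has second-to-last letter 'b'. The one such stem in the data (mukakrabk → famukakrabk) adds the prefix fa-, so the same rule applies.
The other patterns: stems whose second-to-last letter is 'l' add the prefix no-; stems whose second-to-last letter is 'd', 'k' or 'r' add -uv.
So kipozrabk → fakipozrabk.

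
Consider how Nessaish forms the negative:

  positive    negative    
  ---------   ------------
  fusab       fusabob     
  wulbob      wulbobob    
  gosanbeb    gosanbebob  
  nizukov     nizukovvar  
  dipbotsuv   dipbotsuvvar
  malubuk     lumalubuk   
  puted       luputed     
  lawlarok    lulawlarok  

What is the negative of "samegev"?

"samegev" ends in -v. The stems ending in -v (nizukov → nizukovvar, dipbotsuv → dipbotsuvvar) double the final consonant and add -ar.
The other patterns: stems ending in -b add -ob; stems ending in -d or -k add the prefix lu-.
So samegev → samegevvar.

samegevvar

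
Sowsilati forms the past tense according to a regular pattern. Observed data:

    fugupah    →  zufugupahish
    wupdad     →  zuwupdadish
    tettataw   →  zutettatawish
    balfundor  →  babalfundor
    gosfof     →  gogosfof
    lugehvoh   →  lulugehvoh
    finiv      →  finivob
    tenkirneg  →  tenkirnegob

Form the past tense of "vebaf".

fugupah and lugehvoh both end in -h yet inflect differently (zufugupahish, lulugehvoh), so the final letter is not what conditions the rule; the last vowel is.
"vebaf" has last vowel 'a'. The stems whose last vowel is 'a' (fugupah → zufugupahish, wupdad → zuwupdadish, tettataw → zutettatawish) add zu- … -ish around the stem.
The other patterns: stems whose last vowel is 'o' repeat the first consonant+vowel as a prefix; stems whose last vowel is 'e' or 'i' add -ob.
So vebaf → zuvebafish.

zuvebafish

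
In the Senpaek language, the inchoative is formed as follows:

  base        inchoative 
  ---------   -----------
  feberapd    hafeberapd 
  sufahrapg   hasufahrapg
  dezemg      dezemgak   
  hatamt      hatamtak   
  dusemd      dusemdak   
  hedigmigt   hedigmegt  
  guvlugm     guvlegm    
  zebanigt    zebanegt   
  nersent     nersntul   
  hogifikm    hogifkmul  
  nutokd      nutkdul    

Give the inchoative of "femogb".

sufahrapg and dezemg both end in -g yet inflect differently (hasufahrapg, dezemgak), so the final letter is not what conditions the rule; the second-to-last letter is.
"femogb" has second-to-last letter 'g'. The stems whose second-to-last letter is 'g' (hedigmigt → hedigmegt, guvlugm → guvlegm, zebanigt → zebanegt) change the last vowel to 'e'.
The other patterns: stems whose second-to-last letter is 'p' add the prefix ha-; stems whose second-to-last letter is 'm' add -ak; stems whose second-to-last letter is 'k' or 'n' delete the last vowel and add -ul.
So femogb → femegb.

femegb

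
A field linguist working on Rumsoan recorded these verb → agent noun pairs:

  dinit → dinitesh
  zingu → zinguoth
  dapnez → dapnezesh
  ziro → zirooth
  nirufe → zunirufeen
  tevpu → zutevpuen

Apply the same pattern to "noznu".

zunoznuen

zingu and tevpu both end in -u yet inflect differently (zinguoth, zutevpuen), so the final letter is not what conditions the rule; the first letter is.
"noznu" begins with n-. The one such stem in the data (nirufe → zunirufeen) adds zu- … -en around the stem, so the same rule applies.
The other patterns: stems beginning with z- add -oth; stems beginning with d- add -esh.
So noznu → zunoznuen.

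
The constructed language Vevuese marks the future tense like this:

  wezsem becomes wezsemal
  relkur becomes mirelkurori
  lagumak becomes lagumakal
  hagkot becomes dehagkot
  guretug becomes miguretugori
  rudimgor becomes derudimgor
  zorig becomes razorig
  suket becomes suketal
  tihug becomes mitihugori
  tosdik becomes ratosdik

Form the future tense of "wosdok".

rudimgor and relkur both end in -r yet inflect differently (derudimgor, mirelkurori), so the final letter is not what conditions the rule; the last vowel is.
"wosdok" has last vowel 'o'. The stems whose last vowel is 'o' (rudimgor → derudimgor, hagkot → dehagkot) add the prefix de-.
So wosdok → dewosdok.

dewosdok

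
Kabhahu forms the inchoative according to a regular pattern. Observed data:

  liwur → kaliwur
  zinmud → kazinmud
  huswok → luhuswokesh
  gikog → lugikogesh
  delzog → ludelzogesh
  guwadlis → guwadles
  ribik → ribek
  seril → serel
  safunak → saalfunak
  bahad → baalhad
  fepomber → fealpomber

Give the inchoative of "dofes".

huswok and ribik both end in -k yet inflect differently (luhuswokesh, ribek), so the final letter is not what conditions the rule; the last vowel is.
"dofes" has last vowel 'e'. The one such stem in the data (fepomber → fealpomber) inserts -al- after the first vowel (as do safunak, bahad), so the same rule applies.
So dofes → doalfes.

doalfes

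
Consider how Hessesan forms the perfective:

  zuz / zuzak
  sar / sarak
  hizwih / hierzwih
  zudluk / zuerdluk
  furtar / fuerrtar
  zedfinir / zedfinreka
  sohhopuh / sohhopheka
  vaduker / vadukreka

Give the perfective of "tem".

temak

sar and furtar both end in -r yet inflect differently (sarak, fuerrtar), so the final letter is not what conditions the rule; the number of vowels is.
"tem" has 1 vowel. The stems with 1 vowel (zuz → zuzak, sar → sarak) add -ak.
So tem → temak.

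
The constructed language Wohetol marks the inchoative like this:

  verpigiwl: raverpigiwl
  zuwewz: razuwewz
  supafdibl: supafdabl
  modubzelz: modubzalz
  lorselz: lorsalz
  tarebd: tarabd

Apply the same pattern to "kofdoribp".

kofdorabp

verpigiwl and supafdibl both end in -l yet inflect differently (raverpigiwl, supafdabl), so the final letter is not what conditions the rule; the second-to-last letter is.
"kofdoribp" has second-to-last letter 'b'. The stems whose second-to-last letter is 'b' (supafdibl → supafdabl, tarebd → tarabd) change the last vowel to 'a'.
So kofdoribp → kofdorabp.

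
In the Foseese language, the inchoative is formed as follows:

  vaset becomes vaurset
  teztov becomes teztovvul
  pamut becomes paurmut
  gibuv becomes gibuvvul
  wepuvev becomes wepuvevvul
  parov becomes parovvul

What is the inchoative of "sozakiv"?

sozakivvul

pamut and gibuv both have last vowel 'u' yet inflect differently (paurmut, gibuvvul), so the last vowel is not what conditions the rule; the final letter is.
"sozakiv" ends in -v. The stems ending in -v (teztov → teztovvul, gibuv → gibuvvul, wepuvev → wepuvevvul) double the final consonant and add -ul.
The other pattern: stems ending in -t insert -ur- after the first vowel.
So sozakiv → sozakivvul.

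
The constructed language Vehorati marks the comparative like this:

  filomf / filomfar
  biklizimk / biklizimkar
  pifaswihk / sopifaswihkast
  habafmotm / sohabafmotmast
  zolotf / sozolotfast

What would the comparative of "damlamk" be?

damlamkar

biklizimk and pifaswihk both end in -k yet inflect differently (biklizimkar, sopifaswihkast), so the final letter is not what conditions the rule; the second-to-last letter is.
"damlamk" has second-to-last letter 'm'. The stems whose second-to-last letter is 'm' (filomf → filomfar, biklizimk → biklizimkar) add -ar.
So damlamk → damlamkar.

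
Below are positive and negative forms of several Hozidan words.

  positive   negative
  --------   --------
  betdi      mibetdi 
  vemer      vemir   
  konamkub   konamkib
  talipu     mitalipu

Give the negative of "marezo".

konamkub and talipu both have last vowel 'u' yet inflect differently (konamkib, mitalipu), so the last vowel is not what conditions the rule; whether the stem ends in a vowel or a consonant is.
"marezo" ends in a vowel. The stems ending in a vowel (betdi → mibetdi, talipu → mitalipu) add the prefix mi-.
So marezo → mimarezo.

mimarezo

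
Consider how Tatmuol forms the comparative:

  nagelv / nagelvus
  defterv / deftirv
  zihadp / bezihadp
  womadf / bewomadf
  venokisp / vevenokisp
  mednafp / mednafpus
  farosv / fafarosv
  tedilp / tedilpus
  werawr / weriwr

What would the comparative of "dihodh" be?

bedihodh

farosv and defterv both end in -v yet inflect differently (fafarosv, deftirv), so the final letter is not what conditions the rule; the second-to-last letter is.
"dihodh" has second-to-last letter 'd'. The stems whose second-to-last letter is 'd' (zihadp → bezihadp, womadf → bewomadf) add the prefix be-.
The other patterns: stems whose second-to-last letter is 's' repeat the first consonant+vowel as a prefix; stems whose second-to-last letter is 'r' or 'w' change the last vowel to 'i'; stems whose second-to-last letter is 'f' or 'l' add -us.
So dihodh → bedihodh.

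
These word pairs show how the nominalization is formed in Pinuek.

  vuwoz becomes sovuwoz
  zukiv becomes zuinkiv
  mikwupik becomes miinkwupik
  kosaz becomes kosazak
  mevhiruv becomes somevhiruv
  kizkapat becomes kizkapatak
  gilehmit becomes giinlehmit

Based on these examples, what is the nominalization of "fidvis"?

fiindvis

mevhiruv and zukiv both end in -v yet inflect differently (somevhiruv, zuinkiv), so the final letter is not what conditions the rule; the last vowel is.
"fidvis" has last vowel 'i'. The stems whose last vowel is 'i' (gilehmit → giinlehmit, zukiv → zuinkiv, mikwupik → miinkwupik) insert -in- after the first vowel.
The other patterns: stems whose last vowel is 'o' or 'u' add the prefix so-; stems whose last vowel is 'a' add -ak.
So fidvis → fiindvis.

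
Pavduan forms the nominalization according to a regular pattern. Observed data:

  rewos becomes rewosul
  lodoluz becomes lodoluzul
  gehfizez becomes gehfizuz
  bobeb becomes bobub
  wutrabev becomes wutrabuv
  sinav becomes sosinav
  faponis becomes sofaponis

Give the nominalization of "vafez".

vafuz

"vafez" has last vowel 'e'. The stems whose last vowel is 'e' (gehfizez → gehfizuz, bobeb → bobub, wutrabev → wutrabuv) change the last vowel to 'u'.
So vafez → vafuz.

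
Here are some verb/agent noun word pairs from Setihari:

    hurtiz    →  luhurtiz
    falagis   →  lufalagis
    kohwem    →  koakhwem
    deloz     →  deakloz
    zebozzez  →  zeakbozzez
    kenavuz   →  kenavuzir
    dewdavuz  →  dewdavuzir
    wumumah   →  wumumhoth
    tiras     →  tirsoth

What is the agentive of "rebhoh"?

"rebhoh" has last vowel 'o'. The one such stem in the data (deloz → deakloz) inserts -ak- after the first vowel (as do kohwem, zebozzez), so the same rule applies.
So rebhoh → reakbhoh.

reakbhoh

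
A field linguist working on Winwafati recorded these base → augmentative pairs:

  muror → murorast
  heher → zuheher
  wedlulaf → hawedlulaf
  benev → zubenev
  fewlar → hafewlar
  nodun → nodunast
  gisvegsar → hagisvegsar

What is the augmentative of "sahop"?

sahopast

fewlar and heher both end in -r yet inflect differently (hafewlar, zuheher), so the final letter is not what conditions the rule; the last vowel is.
"sahop" has last vowel 'o'. The one such stem in the data (muror → murorast) adds -ast, so the same rule applies.
So sahop → sahopast.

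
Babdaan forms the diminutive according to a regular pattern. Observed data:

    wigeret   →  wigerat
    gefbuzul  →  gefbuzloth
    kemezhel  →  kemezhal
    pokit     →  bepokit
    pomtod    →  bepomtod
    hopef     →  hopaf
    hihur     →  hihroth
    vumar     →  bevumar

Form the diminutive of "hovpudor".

kemezhel and gefbuzul both end in -l yet inflect differently (kemezhal, gefbuzloth), so the final letter is not what conditions the rule; the last vowel is.
"hovpudor" has last vowel 'o'. The one such stem in the data (pomtod → bepomtod) adds the prefix be-, so the same rule applies.
So hovpudor → behovpudor.

behovpudor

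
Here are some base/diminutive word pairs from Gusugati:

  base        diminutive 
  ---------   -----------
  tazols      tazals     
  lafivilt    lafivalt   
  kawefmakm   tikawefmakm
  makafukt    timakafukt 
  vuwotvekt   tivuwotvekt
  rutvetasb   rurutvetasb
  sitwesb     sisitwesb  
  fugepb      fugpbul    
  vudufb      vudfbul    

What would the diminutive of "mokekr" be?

lafivilt and makafukt both end in -t yet inflect differently (lafivalt, timakafukt), so the final letter is not what conditions the rule; the second-to-last letter is.
"mokekr" has second-to-last letter 'k'. The stems whose second-to-last letter is 'k' (kawefmakm → tikawefmakm, makafukt → timakafukt, vuwotvekt → tivuwotvekt) add the prefix ti-.
The other patterns: stems whose second-to-last letter is 'l' change the last vowel to 'a'; stems whose second-to-last letter is 's' repeat the first consonant+vowel as a prefix; stems whose second-to-last letter is 'f' or 'p' delete the last vowel and add -ul.
So mokekr → timokekr.

timokekr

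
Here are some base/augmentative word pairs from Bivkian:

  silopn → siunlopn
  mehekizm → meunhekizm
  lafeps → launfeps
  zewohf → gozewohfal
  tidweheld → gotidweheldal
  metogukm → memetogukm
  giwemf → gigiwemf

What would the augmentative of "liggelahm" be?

mehekizm and metogukm both end in -m yet inflect differently (meunhekizm, memetogukm), so the final letter is not what conditions the rule; the second-to-last letter is.
"liggelahm" has second-to-last letter 'h'. The one such stem in the data (zewohf → gozewohfal) adds go- … -al around the stem, so the same rule applies.
So liggelahm → goliggelahmal.

goliggelahmal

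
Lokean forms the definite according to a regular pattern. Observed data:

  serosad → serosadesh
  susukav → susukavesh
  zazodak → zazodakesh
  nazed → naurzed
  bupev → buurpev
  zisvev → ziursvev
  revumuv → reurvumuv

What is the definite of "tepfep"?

"tepfep" has last vowel 'e'. The stems whose last vowel is 'e' (nazed → naurzed, bupev → buurpev, zisvev → ziursvev) insert -ur- after the first vowel.
So tepfep → teurpfep.

teurpfep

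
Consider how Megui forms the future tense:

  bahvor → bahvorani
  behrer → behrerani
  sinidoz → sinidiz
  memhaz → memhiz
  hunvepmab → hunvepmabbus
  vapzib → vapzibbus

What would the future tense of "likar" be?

"likar" ends in -r. The stems ending in -r (bahvor → bahvorani, behrer → behrerani) add -ani.
The other patterns: stems ending in -z change the last vowel to 'i'; stems ending in -b double the final consonant and add -us.
So likar → likarani.

likarani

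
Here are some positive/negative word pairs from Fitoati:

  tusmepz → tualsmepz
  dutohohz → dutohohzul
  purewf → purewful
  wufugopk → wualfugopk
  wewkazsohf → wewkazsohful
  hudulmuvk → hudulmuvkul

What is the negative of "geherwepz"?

gealherwepz

wufugopk and hudulmuvk both end in -k yet inflect differently (wualfugopk, hudulmuvkul), so the final letter is not what conditions the rule; the second-to-last letter is.
"geherwepz" has second-to-last letter 'p'. The stems whose second-to-last letter is 'p' (tusmepz → tualsmepz, wufugopk → wualfugopk) insert -al- after the first vowel.
So geherwepz → gealherwepz.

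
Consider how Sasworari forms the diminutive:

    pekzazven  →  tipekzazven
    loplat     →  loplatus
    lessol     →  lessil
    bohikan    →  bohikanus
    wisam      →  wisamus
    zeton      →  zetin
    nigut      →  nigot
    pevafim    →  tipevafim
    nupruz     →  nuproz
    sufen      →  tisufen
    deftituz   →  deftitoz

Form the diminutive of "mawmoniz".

zeton and bohikan both end in -n yet inflect differently (zetin, bohikanus), so the final letter is not what conditions the rule; the last vowel is.
"mawmoniz" has last vowel 'i'. The one such stem in the data (pevafim → tipevafim) adds the prefix ti-, so the same rule applies.
So mawmoniz → timawmoniz.

timawmoniz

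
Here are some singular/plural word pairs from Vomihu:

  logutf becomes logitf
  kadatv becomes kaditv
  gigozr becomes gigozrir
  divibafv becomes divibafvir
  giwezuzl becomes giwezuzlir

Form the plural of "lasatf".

lasitf

"lasatf" has second-to-last letter 't'. The stems whose second-to-last letter is 't' (logutf → logitf, kadatv → kaditv) change the last vowel to 'i'.
So lasatf → lasitf.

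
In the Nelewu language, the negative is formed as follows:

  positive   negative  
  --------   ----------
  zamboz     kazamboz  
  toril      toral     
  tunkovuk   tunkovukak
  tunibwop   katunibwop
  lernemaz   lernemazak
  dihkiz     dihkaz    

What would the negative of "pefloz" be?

kapefloz

lernemaz and zamboz both end in -z yet inflect differently (lernemazak, kazamboz), so the final letter is not what conditions the rule; the last vowel is.
"pefloz" has last vowel 'o'. The stems whose last vowel is 'o' (zamboz → kazamboz, tunibwop → katunibwop) add the prefix ka-.
So pefloz → kapefloz.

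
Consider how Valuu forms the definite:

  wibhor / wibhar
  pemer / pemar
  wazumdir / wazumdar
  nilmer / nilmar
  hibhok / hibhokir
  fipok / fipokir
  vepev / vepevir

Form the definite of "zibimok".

zibimokir

wibhor and hibhok both have last vowel 'o' yet inflect differently (wibhar, hibhokir), so the last vowel is not what conditions the rule; the final letter is.
"zibimok" ends in -k. The stems ending in -k (hibhok → hibhokir, fipok → fipokir) add -ir.
The other pattern: stems ending in -r change the last vowel to 'a'.
So zibimok → zibimokir.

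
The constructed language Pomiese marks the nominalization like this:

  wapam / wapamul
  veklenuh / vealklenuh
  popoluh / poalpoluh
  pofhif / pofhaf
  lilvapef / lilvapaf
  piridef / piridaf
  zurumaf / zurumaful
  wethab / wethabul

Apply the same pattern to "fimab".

fimabul

"fimab" has last vowel 'a'. The stems whose last vowel is 'a' (zurumaf → zurumaful, wethab → wethabul, wapam → wapamul) add -ul.
The other patterns: stems whose last vowel is 'u' insert -al- after the first vowel; stems whose last vowel is 'e' or 'i' change the last vowel to 'a'.
So fimab → fimabul.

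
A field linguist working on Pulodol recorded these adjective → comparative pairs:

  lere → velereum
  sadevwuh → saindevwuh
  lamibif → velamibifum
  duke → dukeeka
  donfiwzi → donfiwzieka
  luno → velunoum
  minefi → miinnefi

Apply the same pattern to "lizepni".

velizepnium

duke and lere both end in -e yet inflect differently (dukeeka, velereum), so the final letter is not what conditions the rule; the first letter is.
"lizepni" begins with l-. The stems beginning with l- (lamibif → velamibifum, luno → velunoum, lere → velereum) add ve- … -um around the stem.
The other patterns: stems beginning with d- add -eka; stems beginning with m- or s- insert -in- after the first vowel.
So lizepni → velizepnium.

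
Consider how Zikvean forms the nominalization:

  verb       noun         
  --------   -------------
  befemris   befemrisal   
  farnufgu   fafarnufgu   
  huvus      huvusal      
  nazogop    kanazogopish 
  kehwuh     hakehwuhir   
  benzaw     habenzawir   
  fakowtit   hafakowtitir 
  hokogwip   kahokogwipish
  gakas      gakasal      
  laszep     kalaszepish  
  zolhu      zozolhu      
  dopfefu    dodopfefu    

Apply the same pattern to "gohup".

kagohupish

"gohup" ends in -p. The stems ending in -p (nazogop → kanazogopish, laszep → kalaszepish, hokogwip → kahokogwipish) add ka- … -ish around the stem.
The other patterns: stems ending in -s add -al; stems ending in -u repeat the first consonant+vowel as a prefix; stems ending in -h, -t or -w add ha- … -ir around the stem.
So gohup → kagohupish.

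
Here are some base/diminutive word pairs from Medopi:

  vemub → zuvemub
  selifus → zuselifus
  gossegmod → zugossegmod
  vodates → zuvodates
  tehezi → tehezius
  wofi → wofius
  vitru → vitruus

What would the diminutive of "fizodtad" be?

zufizodtad

vemub and vitru both have last vowel 'u' yet inflect differently (zuvemub, vitruus), so the last vowel is not what conditions the rule; whether the stem ends in a vowel or a consonant is.
"fizodtad" ends in a consonant. The stems ending in a consonant (vemub → zuvemub, selifus → zuselifus, gossegmod → zugossegmod) add the prefix zu-.
The other pattern: stems ending in a vowel add -us.
So fizodtad → zufizodtad.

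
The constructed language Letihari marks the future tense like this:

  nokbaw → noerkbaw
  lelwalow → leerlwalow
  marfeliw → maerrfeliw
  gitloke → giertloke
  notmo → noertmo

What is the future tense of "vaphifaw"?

vaerphifaw

Every pair shown (nokbaw → noerkbaw, lelwalow → leerlwalow, marfeliw → maerrfeliw, …) follows the same rule: insert -er- after the first vowel.
So vaphifaw → vaerphifaw.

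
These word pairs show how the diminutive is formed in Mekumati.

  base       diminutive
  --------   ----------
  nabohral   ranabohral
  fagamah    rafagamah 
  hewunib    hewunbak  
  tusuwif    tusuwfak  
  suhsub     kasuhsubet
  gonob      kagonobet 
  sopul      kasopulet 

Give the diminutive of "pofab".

hewunib and suhsub both end in -b yet inflect differently (hewunbak, kasuhsubet), so the final letter is not what conditions the rule; the last vowel is.
"pofab" has last vowel 'a'. The stems whose last vowel is 'a' (nabohral → ranabohral, fagamah → rafagamah) add the prefix ra-.
The other patterns: stems whose last vowel is 'i' delete the last vowel and add -ak; stems whose last vowel is 'o' or 'u' add ka- … -et around the stem.
So pofab → rapofab.

rapofab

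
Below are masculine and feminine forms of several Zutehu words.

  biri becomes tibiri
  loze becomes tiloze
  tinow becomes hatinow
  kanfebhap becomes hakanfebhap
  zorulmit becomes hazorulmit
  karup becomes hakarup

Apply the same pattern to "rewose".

biri and zorulmit both have last vowel 'i' yet inflect differently (tibiri, hazorulmit), so the last vowel is not what conditions the rule; whether the stem ends in a vowel or a consonant is.
"rewose" ends in a vowel. The stems ending in a vowel (biri → tibiri, loze → tiloze) add the prefix ti-.
So rewose → tirewose.

tirewose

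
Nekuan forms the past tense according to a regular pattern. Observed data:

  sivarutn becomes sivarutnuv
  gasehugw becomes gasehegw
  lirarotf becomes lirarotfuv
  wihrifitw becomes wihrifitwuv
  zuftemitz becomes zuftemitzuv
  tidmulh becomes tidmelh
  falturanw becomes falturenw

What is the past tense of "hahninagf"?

hahninegf

wihrifitw and gasehugw both end in -w yet inflect differently (wihrifitwuv, gasehegw), so the final letter is not what conditions the rule; the second-to-last letter is.
"hahninagf" has second-to-last letter 'g'. The one such stem in the data (gasehugw → gasehegw) changes the last vowel to 'e' (as do tidmulh, falturanw), so the same rule applies.
The other pattern: stems whose second-to-last letter is 't' add -uv.
So hahninagf → hahninegf.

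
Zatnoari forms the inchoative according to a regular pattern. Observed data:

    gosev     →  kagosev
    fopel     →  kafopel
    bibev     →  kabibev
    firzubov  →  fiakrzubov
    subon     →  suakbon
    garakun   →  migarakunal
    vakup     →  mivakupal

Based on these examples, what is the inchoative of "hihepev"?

kahihepev

gosev and firzubov both end in -v yet inflect differently (kagosev, fiakrzubov), so the final letter is not what conditions the rule; the last vowel is.
"hihepev" has last vowel 'e'. The stems whose last vowel is 'e' (gosev → kagosev, fopel → kafopel, bibev → kabibev) add the prefix ka-.
The other patterns: stems whose last vowel is 'o' insert -ak- after the first vowel; stems whose last vowel is 'u' add mi- … -al around the stem.
So hihepev → kahihepev.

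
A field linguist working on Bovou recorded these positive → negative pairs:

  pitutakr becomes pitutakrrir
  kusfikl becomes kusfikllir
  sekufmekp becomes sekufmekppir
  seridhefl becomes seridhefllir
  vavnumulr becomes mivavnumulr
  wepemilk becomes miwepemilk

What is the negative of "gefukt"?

"gefukt" has second-to-last letter 'k'. The stems whose second-to-last letter is 'k' (sekufmekp → sekufmekppir, kusfikl → kusfikllir, pitutakr → pitutakrrir) double the final consonant and add -ir.
The other pattern: stems whose second-to-last letter is 'l' add the prefix mi-.
So gefukt → gefukttir.

gefukttir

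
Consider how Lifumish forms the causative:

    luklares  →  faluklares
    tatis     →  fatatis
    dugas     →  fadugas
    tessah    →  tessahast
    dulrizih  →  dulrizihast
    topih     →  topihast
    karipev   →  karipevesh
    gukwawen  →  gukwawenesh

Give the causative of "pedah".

dugas and tessah both have last vowel 'a' yet inflect differently (fadugas, tessahast), so the last vowel is not what conditions the rule; the final letter is.
"pedah" ends in -h. The stems ending in -h (tessah → tessahast, dulrizih → dulrizihast, topih → topihast) add -ast.
So pedah → pedahast.

pedahast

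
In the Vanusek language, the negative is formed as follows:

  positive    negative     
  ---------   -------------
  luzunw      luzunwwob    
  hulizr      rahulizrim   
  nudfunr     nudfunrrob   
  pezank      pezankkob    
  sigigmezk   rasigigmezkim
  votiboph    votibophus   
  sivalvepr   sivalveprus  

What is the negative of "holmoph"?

"holmoph" has second-to-last letter 'p'. The stems whose second-to-last letter is 'p' (votiboph → votibophus, sivalvepr → sivalveprus) add -us.
So holmoph → holmophus.

holmophus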